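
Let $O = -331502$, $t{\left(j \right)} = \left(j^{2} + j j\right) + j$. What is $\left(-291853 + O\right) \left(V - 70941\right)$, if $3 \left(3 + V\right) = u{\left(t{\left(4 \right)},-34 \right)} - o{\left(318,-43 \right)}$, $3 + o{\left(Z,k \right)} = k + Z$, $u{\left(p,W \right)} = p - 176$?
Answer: $44308904540$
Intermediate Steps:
$t{\left(j \right)} = j + 2 j^{2}$ ($t{\left(j \right)} = \left(j^{2} + j^{2}\right) + j = 2 j^{2} + j = j + 2 j^{2}$)
$u{\left(p,W \right)} = -176 + p$ ($u{\left(p,W \right)} = p - 176 = -176 + p$)
$o{\left(Z,k \right)} = -3 + Z + k$ ($o{\left(Z,k \right)} = -3 + \left(k + Z\right) = -3 + \left(Z + k\right) = -3 + Z + k$)
$V = - \frac{421}{3}$ ($V = -3 + \frac{\left(-176 + 4 \left(1 + 2 \cdot 4\right)\right) - \left(-3 + 318 - 43\right)}{3} = -3 + \frac{\left(-176 + 4 \left(1 + 8\right)\right) - 272}{3} = -3 + \frac{\left(-176 + 4 \cdot 9\right) - 272}{3} = -3 + \frac{\left(-176 + 36\right) - 272}{3} = -3 + \frac{-140 - 272}{3} = -3 + \frac{1}{3} \left(-412\right) = -3 - \frac{412}{3} = - \frac{421}{3} \approx -140.33$)
$\left(-291853 + O\right) \left(V - 70941\right) = \left(-291853 - 331502\right) \left(- \frac{421}{3} - 70941\right) = \left(-623355\right) \left(- \frac{213244}{3}\right) = 44308904540$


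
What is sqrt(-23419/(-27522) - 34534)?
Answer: I*sqrt(24019739042)/834 ≈ 185.83*I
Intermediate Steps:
sqrt(-23419/(-27522) - 34534) = sqrt(-23419*(-1/27522) - 34534) = sqrt(2129/2502 - 34534) = sqrt(-86401939/2502) = I*sqrt(24019739042)/834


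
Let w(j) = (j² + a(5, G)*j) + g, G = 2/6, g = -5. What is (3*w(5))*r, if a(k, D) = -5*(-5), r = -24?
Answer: -10440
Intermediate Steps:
G = ⅓ (G = 2*(⅙) = ⅓ ≈ 0.33333)
a(k, D) = 25
w(j) = -5 + j² + 25*j (w(j) = (j² + 25*j) - 5 = -5 + j² + 25*j)
(3*w(5))*r = (3*(-5 + 5² + 25*5))*(-24) = (3*(-5 + 25 + 125))*(-24) = (3*145)*(-24) = 435*(-24) = -10440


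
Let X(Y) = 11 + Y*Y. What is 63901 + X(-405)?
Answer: 227937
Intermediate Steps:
X(Y) = 11 + Y²
63901 + X(-405) = 63901 + (11 + (-405)²) = 63901 + (11 + 164025) = 63901 + 164036 = 227937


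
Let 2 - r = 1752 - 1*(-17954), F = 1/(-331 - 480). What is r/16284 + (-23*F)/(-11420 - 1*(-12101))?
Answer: -906830611/749458887 ≈ -1.2100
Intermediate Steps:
F = -1/811 (F = 1/(-811) = -1/811 ≈ -0.0012330)
r = -19704 (r = 2 - (1752 - 1*(-17954)) = 2 - (1752 + 17954) = 2 - 1*19706 = 2 - 19706 = -19704)
r/16284 + (-23*F)/(-11420 - 1*(-12101)) = -19704/16284 + (-23*(-1/811))/(-11420 - 1*(-12101)) = -19704*1/16284 + 23/(811*(-11420 + 12101)) = -1642/1357 + (23/811)/681 = -1642/1357 + (23/811)*(1/681) = -1642/1357 + 23/552291 = -906830611/749458887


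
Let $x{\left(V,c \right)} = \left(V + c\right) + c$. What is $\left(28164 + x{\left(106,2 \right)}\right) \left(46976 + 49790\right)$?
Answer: $2735961884$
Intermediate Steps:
$x{\left(V,c \right)} = V + 2 c$
$\left(28164 + x{\left(106,2 \right)}\right) \left(46976 + 49790\right) = \left(28164 + \left(106 + 2 \cdot 2\right)\right) \left(46976 + 49790\right) = \left(28164 + \left(106 + 4\right)\right) 96766 = \left(28164 + 110\right) 96766 = 28274 \cdot 96766 = 2735961884$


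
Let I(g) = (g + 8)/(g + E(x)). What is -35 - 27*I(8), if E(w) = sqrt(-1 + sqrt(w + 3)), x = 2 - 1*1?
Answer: -83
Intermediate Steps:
x = 1 (x = 2 - 1 = 1)
E(w) = sqrt(-1 + sqrt(3 + w))
I(g) = (8 + g)/(1 + g) (I(g) = (g + 8)/(g + sqrt(-1 + sqrt(3 + 1))) = (8 + g)/(g + sqrt(-1 + sqrt(4))) = (8 + g)/(g + sqrt(-1 + 2)) = (8 + g)/(g + sqrt(1)) = (8 + g)/(g + 1) = (8 + g)/(1 + g))
-35 - 27*I(8) = -35 - 27*(8 + 8)/(1 + 8) = -35 - 27*16/9 = -35 - 48 = -83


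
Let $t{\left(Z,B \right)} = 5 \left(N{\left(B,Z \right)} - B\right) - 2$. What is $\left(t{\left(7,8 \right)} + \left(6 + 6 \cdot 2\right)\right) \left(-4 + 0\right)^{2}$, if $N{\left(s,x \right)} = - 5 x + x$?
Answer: $-2624$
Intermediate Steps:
$N{\left(s,x \right)} = - 4 x$
$t{\left(Z,B \right)} = -2 - 20 Z - 5 B$ ($t{\left(Z,B \right)} = 5 \left(- 4 Z - B\right) - 2 = 5 \left(- B - 4 Z\right) - 2 = \left(- 20 Z - 5 B\right) - 2 = -2 - 20 Z - 5 B$)
$\left(t{\left(7,8 \right)} + \left(6 + 6 \cdot 2\right)\right) \left(-4 + 0\right)^{2} = \left(\left(-2 - 140 - 40\right) + \left(6 + 6 \cdot 2\right)\right) \left(-4 + 0\right)^{2} = \left(\left(-2 - 140 - 40\right) + \left(6 + 12\right)\right) \left(-4\right)^{2} = \left(-182 + 18\right) 16 = \left(-164\right) 16 = -2624$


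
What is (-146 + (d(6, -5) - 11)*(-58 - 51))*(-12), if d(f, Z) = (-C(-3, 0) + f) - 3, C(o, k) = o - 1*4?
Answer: 444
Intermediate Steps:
C(o, k) = -4 + o (C(o, k) = o - 4 = -4 + o)
d(f, Z) = 4 + f (d(f, Z) = (-(-4 - 3) + f) - 3 = (-1*(-7) + f) - 3 = (7 + f) - 3 = 4 + f)
(-146 + (d(6, -5) - 11)*(-58 - 51))*(-12) = (-146 + ((4 + 6) - 11)*(-58 - 51))*(-12) = (-146 + (10 - 11)*(-109))*(-12) = (-146 - 1*(-109))*(-12) = (-146 + 109)*(-12) = -37*(-12) = 444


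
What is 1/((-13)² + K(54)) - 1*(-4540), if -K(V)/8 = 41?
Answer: 721859/159 ≈ 4540.0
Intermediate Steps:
K(V) = -328 (K(V) = -8*41 = -328)
1/((-13)² + K(54)) - 1*(-4540) = 1/((-13)² - 328) - 1*(-4540) = 1/(169 - 328) + 4540 = 1/(-159) + 4540 = -1/159 + 4540 = 721859/159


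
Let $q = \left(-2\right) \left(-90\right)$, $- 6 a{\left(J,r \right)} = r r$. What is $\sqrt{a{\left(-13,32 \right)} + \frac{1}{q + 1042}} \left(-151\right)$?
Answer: $- \frac{151 i \sqrt{2293673226}}{3666} \approx - 1972.7 i$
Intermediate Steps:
$a{\left(J,r \right)} = - \frac{r^{2}}{6}$ ($a{\left(J,r \right)} = - \frac{r r}{6} = - \frac{r^{2}}{6}$)
$q = 180$
$\sqrt{a{\left(-13,32 \right)} + \frac{1}{q + 1042}} \left(-151\right) = \sqrt{- \frac{32^{2}}{6} + \frac{1}{180 + 1042}} \left(-151\right) = \sqrt{\left(- \frac{1}{6}\right) 1024 + \frac{1}{1222}} \left(-151\right) = \sqrt{- \frac{512}{3} + \frac{1}{1222}} \left(-151\right) = \sqrt{- \frac{625661}{3666}} \left(-151\right) = \frac{i \sqrt{2293673226}}{3666} \left(-151\right) = - \frac{151 i \sqrt{2293673226}}{3666}$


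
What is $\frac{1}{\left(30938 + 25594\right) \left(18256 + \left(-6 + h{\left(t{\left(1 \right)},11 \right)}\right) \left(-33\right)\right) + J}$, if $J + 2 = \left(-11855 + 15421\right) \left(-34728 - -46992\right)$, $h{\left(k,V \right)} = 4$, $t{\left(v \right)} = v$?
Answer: $\frac{1}{1079512726} \approx 9.2634 \cdot 10^{-10}$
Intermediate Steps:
$J = 43733422$ ($J = -2 + \left(-11855 + 15421\right) \left(-34728 - -46992\right) = -2 + 3566 \left(-34728 + 46992\right) = -2 + 3566 \cdot 12264 = -2 + 43733424 = 43733422$)
$\frac{1}{\left(30938 + 25594\right) \left(18256 + \left(-6 + h{\left(t{\left(1 \right)},11 \right)}\right) \left(-33\right)\right) + J} = \frac{1}{\left(30938 + 25594\right) \left(18256 + \left(-6 + 4\right) \left(-33\right)\right) + 43733422} = \frac{1}{56532 \left(18256 - -66\right) + 43733422} = \frac{1}{56532 \left(18256 + 66\right) + 43733422} = \frac{1}{56532 \cdot 18322 + 43733422} = \frac{1}{1035779304 + 43733422} = \frac{1}{1079512726}$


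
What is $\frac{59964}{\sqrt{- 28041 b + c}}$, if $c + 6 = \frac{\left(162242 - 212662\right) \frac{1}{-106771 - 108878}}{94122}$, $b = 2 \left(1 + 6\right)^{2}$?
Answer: $- \frac{5666598 i \sqrt{7923446186995248836934}}{13944377311164463} \approx - 36.173 i$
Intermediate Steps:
$b = 98$ ($b = 2 \cdot 7^{2} = 2 \cdot 49 = 98$)
$c = - \frac{60891920324}{10148657589}$ ($c = -6 + \frac{\left(162242 - 212662\right) \frac{1}{-106771 - 108878}}{94122} = -6 + - \frac{50420}{-215649} \cdot \frac{1}{94122} = -6 + \left(-50420\right) \left(- \frac{1}{215649}\right) \frac{1}{94122} = -6 + \frac{50420}{215649} \cdot \frac{1}{94122} = -6 + \frac{25210}{10148657589} = - \frac{60891920324}{10148657589} \approx -6.0$)
$\frac{59964}{\sqrt{- 28041 b + c}} = \frac{59964}{\sqrt{\left(-28041\right) 98 - \frac{60891920324}{10148657589}}} = \frac{59964}{\sqrt{-2748018 - \frac{60891920324}{10148657589}}} = \frac{59964}{\sqrt{- \frac{27888754622328926}{10148657589}}} = \frac{59964}{\frac{1}{53696601} i \sqrt{7923446186995248836934}} = 59964 \left(- \frac{189 i \sqrt{7923446186995248836934}}{27888754622328926}\right) = - \frac{5666598 i \sqrt{7923446186995248836934}}{13944377311164463}$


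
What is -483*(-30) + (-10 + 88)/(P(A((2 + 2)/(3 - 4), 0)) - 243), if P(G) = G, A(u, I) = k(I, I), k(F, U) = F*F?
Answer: 1173664/81 ≈ 14490.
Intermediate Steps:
k(F, U) = F**2
A(u, I) = I**2
-483*(-30) + (-10 + 88)/(P(A((2 + 2)/(3 - 4), 0)) - 243) = -483*(-30) + (-10 + 88)/(0**2 - 243) = 14490 + 78/(0 - 243) = 14490 + 78/(-243) = 14490 + 78*(-1/243) = 14490 - 26/81 = 1173664/81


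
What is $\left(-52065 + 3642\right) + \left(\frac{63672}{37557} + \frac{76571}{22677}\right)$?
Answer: $- \frac{4581842809184}{94631121} \approx -48418.0$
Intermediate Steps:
$\left(-52065 + 3642\right) + \left(\frac{63672}{37557} + \frac{76571}{22677}\right) = -48423 + \left(63672 \cdot \frac{1}{37557} + 76571 \cdot \frac{1}{22677}\right) = -48423 + \left(\frac{21224}{12519} + \frac{76571}{22677}\right) = -48423 + \frac{479962999}{94631121} = - \frac{4581842809184}{94631121}$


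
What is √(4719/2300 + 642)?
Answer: 21*√77257/230 ≈ 25.378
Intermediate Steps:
√(4719/2300 + 642) = √(1481319/2300) = 21*√77257/230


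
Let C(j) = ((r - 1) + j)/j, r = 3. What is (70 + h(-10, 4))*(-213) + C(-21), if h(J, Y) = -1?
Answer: -308618/21 ≈ -14696.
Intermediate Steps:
C(j) = (2 + j)/j (C(j) = ((3 - 1) + j)/j = (2 + j)/j)
(70 + h(-10, 4))*(-213) + C(-21) = (70 - 1)*(-213) + (2 - 21)/(-21) = 69*(-213) - 1/21*(-19) = -14697 + 19/21 = -308618/21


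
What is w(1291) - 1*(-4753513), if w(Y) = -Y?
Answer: 4752222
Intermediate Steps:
w(1291) - 1*(-4753513) = -1*1291 - 1*(-4753513) = -1291 + 4753513 = 4752222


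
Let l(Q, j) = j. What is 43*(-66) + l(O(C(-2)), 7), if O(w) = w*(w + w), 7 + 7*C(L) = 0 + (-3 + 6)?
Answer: -2831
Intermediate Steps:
C(L) = -4/7 (C(L) = -1 + (0 + (-3 + 6))/7 = -1 + (0 + 3)/7 = -1 + (⅐)*3 = -1 + 3/7 = -4/7)
O(w) = 2*w² (O(w) = w*(2*w) = 2*w²)
43*(-66) + l(O(C(-2)), 7) = 43*(-66) + 7 = -2838 + 7 = -2831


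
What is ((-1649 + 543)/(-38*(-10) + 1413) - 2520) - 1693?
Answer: -7555015/1793 ≈ -4213.6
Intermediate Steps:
((-1649 + 543)/(-38*(-10) + 1413) - 2520) - 1693 = (-1106/(380 + 1413) - 2520) - 1693 = (-1106/1793 - 2520) - 1693 = -4519466/1793 - 1693 = -7555015/1793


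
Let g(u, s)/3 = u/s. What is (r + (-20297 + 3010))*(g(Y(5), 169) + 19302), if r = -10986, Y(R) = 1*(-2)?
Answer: -92227430736/169 ≈ -5.4572e+8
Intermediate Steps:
Y(R) = -2
g(u, s) = 3*u/s (g(u, s) = 3*(u/s) = 3*u/s)
(r + (-20297 + 3010))*(g(Y(5), 169) + 19302) = (-10986 + (-20297 + 3010))*(3*(-2)/169 + 19302) = (-10986 - 17287)*(3*(-2)*(1/169) + 19302) = -28273*(-6/169 + 19302) = -28273*3262032/169 = -92227430736/169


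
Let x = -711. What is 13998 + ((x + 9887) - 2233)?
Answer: 20941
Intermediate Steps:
13998 + ((x + 9887) - 2233) = 13998 + ((-711 + 9887) - 2233) = 13998 + (9176 - 2233) = 13998 + 6943 = 20941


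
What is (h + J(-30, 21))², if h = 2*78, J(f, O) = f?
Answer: 15876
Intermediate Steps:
h = 156
(h + J(-30, 21))² = (156 - 30)² = 126² = 15876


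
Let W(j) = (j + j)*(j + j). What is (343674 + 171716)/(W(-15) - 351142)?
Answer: -257695/175121 ≈ -1.4715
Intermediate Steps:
W(j) = 4*j² (W(j) = (2*j)*(2*j) = 4*j²)
(343674 + 171716)/(W(-15) - 351142) = (343674 + 171716)/(4*(-15)² - 351142) = 515390/(4*225 - 351142) = 515390/(900 - 351142) = 515390/(-350242) = 515390*(-1/350242) = -257695/175121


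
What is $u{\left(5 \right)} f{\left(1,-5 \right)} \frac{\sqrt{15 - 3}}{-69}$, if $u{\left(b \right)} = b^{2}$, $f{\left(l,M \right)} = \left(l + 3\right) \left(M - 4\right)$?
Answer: $\frac{600 \sqrt{3}}{23} \approx 45.184$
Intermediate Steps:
$f{\left(l,M \right)} = \left(-4 + M\right) \left(3 + l\right)$ ($f{\left(l,M \right)} = \left(3 + l\right) \left(-4 + M\right) = \left(-4 + M\right) \left(3 + l\right)$)
$u{\left(5 \right)} f{\left(1,-5 \right)} \frac{\sqrt{15 - 3}}{-69} = 5^{2} \left(-12 - 4 + 3 \left(-5\right) - 5\right) \frac{\sqrt{15 - 3}}{-69} = 25 \left(-12 - 4 - 15 - 5\right) \sqrt{12} \left(- \frac{1}{69}\right) = 25 \left(-36\right) 2 \sqrt{3} \left(- \frac{1}{69}\right) = - 900 \left(- \frac{2 \sqrt{3}}{69}\right) = \frac{600 \sqrt{3}}{23}$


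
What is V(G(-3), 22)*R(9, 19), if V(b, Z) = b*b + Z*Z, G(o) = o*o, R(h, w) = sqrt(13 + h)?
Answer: 565*sqrt(22) ≈ 2650.1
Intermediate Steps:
G(o) = o**2
V(b, Z) = Z**2 + b**2 (V(b, Z) = b**2 + Z**2 = Z**2 + b**2)
V(G(-3), 22)*R(9, 19) = (22**2 + ((-3)**2)**2)*sqrt(13 + 9) = (484 + 9**2)*sqrt(22) = (484 + 81)*sqrt(22) = 565*sqrt(22)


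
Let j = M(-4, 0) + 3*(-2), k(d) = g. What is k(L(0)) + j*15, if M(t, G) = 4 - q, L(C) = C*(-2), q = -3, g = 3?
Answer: 18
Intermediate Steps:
L(C) = -2*C
k(d) = 3
M(t, G) = 7 (M(t, G) = 4 - 1*(-3) = 4 + 3 = 7)
j = 1 (j = 7 + 3*(-2) = 7 - 6 = 1)
k(L(0)) + j*15 = 3 + 1*15 = 3 + 15 = 18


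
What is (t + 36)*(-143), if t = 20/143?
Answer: -5168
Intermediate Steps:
t = 20/143 (t = 20*(1/143) = 20/143 ≈ 0.13986)
(t + 36)*(-143) = (20/143 + 36)*(-143) = (5168/143)*(-143) = -5168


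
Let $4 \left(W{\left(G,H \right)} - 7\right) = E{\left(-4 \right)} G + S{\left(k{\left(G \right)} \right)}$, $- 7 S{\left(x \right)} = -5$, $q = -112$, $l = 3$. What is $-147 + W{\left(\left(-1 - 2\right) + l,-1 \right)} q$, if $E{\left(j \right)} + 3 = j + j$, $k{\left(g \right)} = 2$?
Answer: $-951$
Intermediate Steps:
$E{\left(j \right)} = -3 + 2 j$ ($E{\left(j \right)} = -3 + \left(j + j\right) = -3 + 2 j$)
$S{\left(x \right)} = \frac{5}{7}$ ($S{\left(x \right)} = \left(- \frac{1}{7}\right) \left(-5\right) = \frac{5}{7}$)
$W{\left(G,H \right)} = \frac{201}{28} - \frac{11 G}{4}$ ($W{\left(G,H \right)} = 7 + \frac{\left(-3 + 2 \left(-4\right)\right) G + \frac{5}{7}}{4} = 7 + \frac{\left(-3 - 8\right) G + \frac{5}{7}}{4} = 7 + \frac{- 11 G + \frac{5}{7}}{4} = 7 + \frac{\frac{5}{7} - 11 G}{4} = 7 - \left(- \frac{5}{28} + \frac{11 G}{4}\right) = \frac{201}{28} - \frac{11 G}{4}$)
$-147 + W{\left(\left(-1 - 2\right) + l,-1 \right)} q = -147 + \left(\frac{201}{28} - \frac{11 \left(\left(-1 - 2\right) + 3\right)}{4}\right) \left(-112\right) = -147 + \left(\frac{201}{28} - \frac{11 \left(-3 + 3\right)}{4}\right) \left(-112\right) = -147 + \left(\frac{201}{28} - 0\right) \left(-112\right) = -147 + \left(\frac{201}{28} + 0\right) \left(-112\right) = -147 + \frac{201}{28} \left(-112\right) = -147 - 804 = -951$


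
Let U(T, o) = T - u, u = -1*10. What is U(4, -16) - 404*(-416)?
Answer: 168078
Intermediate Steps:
u = -10
U(T, o) = 10 + T (U(T, o) = T - 1*(-10) = T + 10 = 10 + T)
U(4, -16) - 404*(-416) = (10 + 4) - 404*(-416) = 14 + 168064 = 168078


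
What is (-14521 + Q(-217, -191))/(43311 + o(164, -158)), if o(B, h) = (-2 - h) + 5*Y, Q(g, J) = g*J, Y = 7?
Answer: 13463/21751 ≈ 0.61896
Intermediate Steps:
Q(g, J) = J*g
o(B, h) = 33 - h (o(B, h) = (-2 - h) + 5*7 = (-2 - h) + 35 = 33 - h)
(-14521 + Q(-217, -191))/(43311 + o(164, -158)) = (-14521 - 191*(-217))/(43311 + (33 - 1*(-158))) = (-14521 + 41447)/(43311 + (33 + 158)) = 26926/(43311 + 191) = 26926/43502 = 26926*(1/43502) = 13463/21751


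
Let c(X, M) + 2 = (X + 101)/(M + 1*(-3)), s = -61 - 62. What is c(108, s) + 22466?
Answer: 2830255/126 ≈ 22462.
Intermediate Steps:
s = -123
c(X, M) = -2 + (101 + X)/(-3 + M) (c(X, M) = -2 + (X + 101)/(M + 1*(-3)) = -2 + (101 + X)/(M - 3) = -2 + (101 + X)/(-3 + M))
c(108, s) + 22466 = (107 + 108 - 2*(-123))/(-3 - 123) + 22466 = (107 + 108 + 246)/(-126) + 22466 = -1/126*461 + 22466 = -461/126 + 22466 = 2830255/126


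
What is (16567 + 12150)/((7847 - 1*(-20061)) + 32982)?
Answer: 28717/60890 ≈ 0.47162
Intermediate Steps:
(16567 + 12150)/((7847 - 1*(-20061)) + 32982) = 28717/((7847 + 20061) + 32982) = 28717/(27908 + 32982) = 28717/60890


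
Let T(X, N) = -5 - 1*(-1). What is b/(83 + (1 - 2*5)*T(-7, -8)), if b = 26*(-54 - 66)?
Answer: -3120/119 ≈ -26.218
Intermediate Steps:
T(X, N) = -4 (T(X, N) = -5 + 1 = -4)
b = -3120 (b = 26*(-120) = -3120)
b/(83 + (1 - 2*5)*T(-7, -8)) = -3120/(83 + (1 - 2*5)*(-4)) = -3120/(83 + (1 - 10)*(-4)) = -3120/(83 - 9*(-4)) = -3120/(83 + 36) = -3120/119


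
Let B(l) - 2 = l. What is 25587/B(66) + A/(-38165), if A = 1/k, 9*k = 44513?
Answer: 2556952024059/6795354580 ≈ 376.28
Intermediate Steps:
k = 44513/9 (k = (1/9)*44513 = 44513/9 ≈ 4945.9)
B(l) = 2 + l
A = 9/44513 (A = 1/(44513/9) = 9/44513 ≈ 0.00020219)
25587/B(66) + A/(-38165) = 25587/(2 + 66) + (9/44513)/(-38165) = 25587/68 + (9/44513)*(-1/38165) = 25587*(1/68) - 9/1698838645 = 25587/68 - 9/1698838645 = 2556952024059/6795354580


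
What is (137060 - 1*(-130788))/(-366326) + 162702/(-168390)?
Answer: -2908469377/1713489865 ≈ -1.6974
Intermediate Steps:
(137060 - 1*(-130788))/(-366326) + 162702/(-168390) = (137060 + 130788)*(-1/366326) + 162702*(-1/168390) = 267848*(-1/366326) - 9039/9355 = -133924/183163 - 9039/9355 = -2908469377/1713489865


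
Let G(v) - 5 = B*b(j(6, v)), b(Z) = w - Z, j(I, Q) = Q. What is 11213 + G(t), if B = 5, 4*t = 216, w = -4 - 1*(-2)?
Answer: 10938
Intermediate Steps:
w = -2 (w = -4 + 2 = -2)
t = 54 (t = (¼)*216 = 54)
b(Z) = -2 - Z
G(v) = -5 - 5*v (G(v) = 5 + 5*(-2 - v) = 5 + (-10 - 5*v) = -5 - 5*v)
11213 + G(t) = 11213 + (-5 - 5*54) = 11213 + (-5 - 270) = 11213 - 275 = 10938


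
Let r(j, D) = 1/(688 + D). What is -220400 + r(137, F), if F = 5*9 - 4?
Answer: -160671599/729 ≈ -2.2040e+5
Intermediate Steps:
F = 41 (F = 45 - 4 = 41)
-220400 + r(137, F) = -220400 + 1/(688 + 41) = -220400 + 1/729 = -160671599/729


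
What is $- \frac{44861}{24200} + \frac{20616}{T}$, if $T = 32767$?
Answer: $- \frac{971053187}{792961400} \approx -1.2246$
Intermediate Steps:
$- \frac{44861}{24200} + \frac{20616}{T} = - \frac{44861}{24200} + \frac{20616}{32767} = - \frac{971053187}{792961400}$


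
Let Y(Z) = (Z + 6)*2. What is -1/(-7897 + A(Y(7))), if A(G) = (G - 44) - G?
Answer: 1/7941 ≈ 0.00012593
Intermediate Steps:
Y(Z) = 12 + 2*Z (Y(Z) = (6 + Z)*2 = 12 + 2*Z)
A(G) = -44 (A(G) = (-44 + G) - G = -44)
-1/(-7897 + A(Y(7))) = -1/(-7897 - 44) = -1/(-7941) = -1*(-1/7941) = 1/7941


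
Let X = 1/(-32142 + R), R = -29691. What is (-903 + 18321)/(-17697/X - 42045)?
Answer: 2903/182369426 ≈ 1.5918e-5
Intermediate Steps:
X = -1/61833 (X = 1/(-32142 - 29691) = 1/(-61833) = -1/61833 ≈ -1.6173e-5)
(-903 + 18321)/(-17697/X - 42045) = (-903 + 18321)/(-17697/(-1/61833) - 42045) = 17418/(-17697*(-61833) - 42045) = 17418/(1094258601 - 42045) = 17418/1094216556 = 17418*(1/1094216556) = 2903/182369426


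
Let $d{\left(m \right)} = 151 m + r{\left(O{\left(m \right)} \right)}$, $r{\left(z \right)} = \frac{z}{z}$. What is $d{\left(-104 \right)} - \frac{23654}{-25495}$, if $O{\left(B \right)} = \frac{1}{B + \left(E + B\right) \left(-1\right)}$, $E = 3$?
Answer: $- \frac{400324331}{25495} \approx -15702.0$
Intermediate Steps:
$O{\left(B \right)} = - \frac{1}{3}$ ($O{\left(B \right)} = \frac{1}{B + \left(3 + B\right) \left(-1\right)} = \frac{1}{B - \left(3 + B\right)} = \frac{1}{-3} = - \frac{1}{3}$)
$r{\left(z \right)} = 1$
$d{\left(m \right)} = 1 + 151 m$ ($d{\left(m \right)} = 151 m + 1 = 1 + 151 m$)
$d{\left(-104 \right)} - \frac{23654}{-25495} = \left(1 + 151 \left(-104\right)\right) - \frac{23654}{-25495} = \left(1 - 15704\right) - - \frac{23654}{25495} = -15703 + \frac{23654}{25495} = - \frac{400324331}{25495}$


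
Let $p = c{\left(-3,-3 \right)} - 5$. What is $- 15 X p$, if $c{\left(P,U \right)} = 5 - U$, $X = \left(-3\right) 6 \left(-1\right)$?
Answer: $-810$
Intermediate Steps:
$X = 18$ ($X = \left(-18\right) \left(-1\right) = 18$)
$p = 3$ ($p = \left(5 - -3\right) - 5 = \left(5 + 3\right) - 5 = 8 - 5 = 3$)
$- 15 X p = \left(-15\right) 18 \cdot 3 = \left(-270\right) 3 = -810$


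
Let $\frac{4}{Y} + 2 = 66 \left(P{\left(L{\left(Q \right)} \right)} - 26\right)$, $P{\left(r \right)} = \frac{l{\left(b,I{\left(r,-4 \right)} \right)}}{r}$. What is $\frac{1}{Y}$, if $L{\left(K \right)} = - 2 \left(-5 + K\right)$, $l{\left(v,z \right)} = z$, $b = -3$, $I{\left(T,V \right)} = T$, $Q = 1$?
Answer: $-413$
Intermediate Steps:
$L{\left(K \right)} = 10 - 2 K$
$P{\left(r \right)} = 1$ ($P{\left(r \right)} = \frac{r}{r} = 1$)
$Y = - \frac{1}{413}$ ($Y = \frac{4}{-2 + 66 \left(1 - 26\right)} = \frac{4}{-2 + 66 \left(-25\right)} = \frac{4}{-2 - 1650} = \frac{4}{-1652} = 4 \left(- \frac{1}{1652}\right) = - \frac{1}{413} \approx -0.0024213$)
$\frac{1}{Y} = \frac{1}{- \frac{1}{413}} = -413$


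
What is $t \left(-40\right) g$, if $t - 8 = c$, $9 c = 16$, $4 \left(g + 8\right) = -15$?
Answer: $\frac{41360}{9} \approx 4595.6$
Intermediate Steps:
$g = - \frac{47}{4}$ ($g = -8 + \frac{1}{4} \left(-15\right) = -8 - \frac{15}{4} = - \frac{47}{4} \approx -11.75$)
$c = \frac{16}{9}$ ($c = \frac{1}{9} \cdot 16 = \frac{16}{9} \approx 1.7778$)
$t = \frac{88}{9}$ ($t = 8 + \frac{16}{9} = \frac{88}{9} \approx 9.7778$)
$t \left(-40\right) g = \frac{88}{9} \left(-40\right) \left(- \frac{47}{4}\right) = \left(- \frac{3520}{9}\right) \left(- \frac{47}{4}\right) = \frac{41360}{9}$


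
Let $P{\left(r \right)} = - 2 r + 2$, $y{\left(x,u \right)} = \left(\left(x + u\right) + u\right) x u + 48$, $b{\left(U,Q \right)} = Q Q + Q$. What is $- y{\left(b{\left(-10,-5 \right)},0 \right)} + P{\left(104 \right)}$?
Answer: $-254$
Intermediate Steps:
$b{\left(U,Q \right)} = Q + Q^{2}$ ($b{\left(U,Q \right)} = Q^{2} + Q = Q + Q^{2}$)
$y{\left(x,u \right)} = 48 + u x \left(x + 2 u\right)$ ($y{\left(x,u \right)} = \left(\left(u + x\right) + u\right) x u + 48 = \left(x + 2 u\right) x u + 48 = x \left(x + 2 u\right) u + 48 = u x \left(x + 2 u\right) + 48 = 48 + u x \left(x + 2 u\right)$)
$P{\left(r \right)} = 2 - 2 r$
$- y{\left(b{\left(-10,-5 \right)},0 \right)} + P{\left(104 \right)} = - (48 + 0 \left(- 5 \left(1 - 5\right)\right)^{2} + 2 \left(- 5 \left(1 - 5\right)\right) 0^{2}) + \left(2 - 208\right) = - (48 + 0 \left(\left(-5\right) \left(-4\right)\right)^{2} + 2 \left(\left(-5\right) \left(-4\right)\right) 0) + \left(2 - 208\right) = - (48 + 0 \cdot 20^{2} + 2 \cdot 20 \cdot 0) - 206 = - (48 + 0 \cdot 400 + 0) - 206 = - (48 + 0 + 0) - 206 = \left(-1\right) 48 - 206 = -48 - 206 = -254$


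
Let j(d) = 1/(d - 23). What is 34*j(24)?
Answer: 34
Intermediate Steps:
j(d) = 1/(-23 + d)
34*j(24) = 34/(-23 + 24) = 34/1 = 34*1 = 34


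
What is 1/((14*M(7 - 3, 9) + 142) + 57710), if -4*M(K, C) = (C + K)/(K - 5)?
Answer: 2/115795 ≈ 1.7272e-5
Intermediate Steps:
M(K, C) = -(C + K)/(4*(-5 + K)) (M(K, C) = -(C + K)/(4*(K - 5)) = -(C + K)/(4*(-5 + K)))
1/((14*M(7 - 3, 9) + 142) + 57710) = 1/((14*((-1*9 - (7 - 3))/(4*(-5 + (7 - 3)))) + 142) + 57710) = 1/((14*((-9 - 1*4)/(4*(-5 + 4))) + 142) + 57710) = 1/((14*((¼)*(-9 - 4)/(-1)) + 142) + 57710) = 1/((14*((¼)*(-1)*(-13)) + 142) + 57710) = 1/((14*(13/4) + 142) + 57710) = 1/((91/2 + 142) + 57710) = 1/(375/2 + 57710) = 1/(115795/2) = 2/115795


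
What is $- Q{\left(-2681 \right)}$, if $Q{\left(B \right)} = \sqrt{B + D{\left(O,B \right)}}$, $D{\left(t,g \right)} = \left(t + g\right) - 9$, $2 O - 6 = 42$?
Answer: $- i \sqrt{5347} \approx - 73.123 i$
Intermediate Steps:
$O = 24$ ($O = 3 + \frac{1}{2} \cdot 42 = 3 + 21 = 24$)
$D{\left(t,g \right)} = -9 + g + t$ ($D{\left(t,g \right)} = \left(g + t\right) - 9 = -9 + g + t$)
$Q{\left(B \right)} = \sqrt{15 + 2 B}$ ($Q{\left(B \right)} = \sqrt{B + \left(-9 + B + 24\right)} = \sqrt{B + \left(15 + B\right)} = \sqrt{15 + 2 B}$)
$- Q{\left(-2681 \right)} = - \sqrt{15 + 2 \left(-2681\right)} = - \sqrt{15 - 5362} = - \sqrt{-5347} = - i \sqrt{5347}$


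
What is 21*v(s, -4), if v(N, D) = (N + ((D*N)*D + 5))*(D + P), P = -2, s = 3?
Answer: -7056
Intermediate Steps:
v(N, D) = (-2 + D)*(5 + N + N*D**2) (v(N, D) = (N + ((D*N)*D + 5))*(D - 2) = (N + (N*D**2 + 5))*(-2 + D) = (N + (5 + N*D**2))*(-2 + D) = (5 + N + N*D**2)*(-2 + D) = (-2 + D)*(5 + N + N*D**2))
21*v(s, -4) = 21*(-10 - 2*3 + 5*(-4) - 4*3 + 3*(-4)**3 - 2*3*(-4)**2) = 21*(-10 - 6 - 20 - 12 + 3*(-64) - 2*3*16) = 21*(-10 - 6 - 20 - 12 - 192 - 96) = 21*(-336) = -7056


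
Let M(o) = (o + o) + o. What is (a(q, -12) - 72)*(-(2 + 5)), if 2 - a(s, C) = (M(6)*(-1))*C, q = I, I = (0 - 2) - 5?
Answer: 2002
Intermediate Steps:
M(o) = 3*o (M(o) = 2*o + o = 3*o)
I = -7 (I = -2 - 5 = -7)
q = -7
a(s, C) = 2 + 18*C (a(s, C) = 2 - (3*6)*(-1)*C = 2 - 18*(-1)*C = 2 - (-18)*C = 2 + 18*C)
(a(q, -12) - 72)*(-(2 + 5)) = ((2 + 18*(-12)) - 72)*(-(2 + 5)) = ((2 - 216) - 72)*(-1*7) = (-214 - 72)*(-7) = -286*(-7) = 2002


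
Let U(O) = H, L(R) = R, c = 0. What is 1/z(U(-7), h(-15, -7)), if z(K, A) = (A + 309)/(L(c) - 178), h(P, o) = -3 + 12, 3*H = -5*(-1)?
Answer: -89/159 ≈ -0.55975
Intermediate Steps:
H = 5/3 (H = (-5*(-1))/3 = (⅓)*5 = 5/3 ≈ 1.6667)
h(P, o) = 9
U(O) = 5/3
z(K, A) = -309/178 - A/178 (z(K, A) = (A + 309)/(0 - 178) = (309 + A)/(-178) = (309 + A)*(-1/178) = -309/178 - A/178)
1/z(U(-7), h(-15, -7)) = 1/(-309/178 - 1/178*9) = 1/(-309/178 - 9/178) = 1/(-159/89) = -89/159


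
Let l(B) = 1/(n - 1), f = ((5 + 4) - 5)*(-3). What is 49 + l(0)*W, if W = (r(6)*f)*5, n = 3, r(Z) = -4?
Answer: 169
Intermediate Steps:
f = -12 (f = (9 - 5)*(-3) = 4*(-3) = -12)
l(B) = 1/2 (l(B) = 1/(3 - 1) = 1/2)
W = 240 (W = -4*(-12)*5 = 48*5 = 240)
49 + l(0)*W = 49 + (1/2)*240 = 49 + 120 = 169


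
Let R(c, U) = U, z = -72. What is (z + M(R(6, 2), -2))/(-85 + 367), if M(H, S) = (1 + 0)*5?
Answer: -67/282 ≈ -0.23759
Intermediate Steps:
M(H, S) = 5 (M(H, S) = 1*5 = 5)
(z + M(R(6, 2), -2))/(-85 + 367) = (-72 + 5)/(-85 + 367) = -67/282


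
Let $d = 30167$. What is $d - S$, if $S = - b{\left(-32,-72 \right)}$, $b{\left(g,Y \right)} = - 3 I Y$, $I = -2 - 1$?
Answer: $29519$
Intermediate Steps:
$I = -3$
$b{\left(g,Y \right)} = 9 Y$ ($b{\left(g,Y \right)} = \left(-3\right) \left(-3\right) Y = 9 Y$)
$S = 648$ ($S = - 9 \left(-72\right) = \left(-1\right) \left(-648\right) = 648$)
$d - S = 30167 - 648 = 29519$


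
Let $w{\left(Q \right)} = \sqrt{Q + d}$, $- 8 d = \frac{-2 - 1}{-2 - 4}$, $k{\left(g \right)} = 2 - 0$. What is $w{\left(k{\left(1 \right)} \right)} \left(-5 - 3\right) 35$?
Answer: $- 70 \sqrt{31} \approx -389.74$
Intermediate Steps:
$k{\left(g \right)} = 2$ ($k{\left(g \right)} = 2 + 0 = 2$)
$d = - \frac{1}{16}$ ($d = - \frac{\left(-2 - 1\right) \frac{1}{-2 - 4}}{8} = - \frac{\left(-3\right) \frac{1}{-2 - 4}}{8} = - \frac{\left(-3\right) \frac{1}{-6}}{8} = - \frac{\left(-3\right) \left(- \frac{1}{6}\right)}{8} = \left(- \frac{1}{8}\right) \frac{1}{2} = - \frac{1}{16} \approx -0.0625$)
$w{\left(Q \right)} = \sqrt{- \frac{1}{16} + Q}$ ($w{\left(Q \right)} = \sqrt{Q - \frac{1}{16}} = \sqrt{- \frac{1}{16} + Q}$)
$w{\left(k{\left(1 \right)} \right)} \left(-5 - 3\right) 35 = \frac{\sqrt{-1 + 16 \cdot 2}}{4} \left(-5 - 3\right) 35 = \frac{\sqrt{-1 + 32}}{4} \left(-5 - 3\right) 35 = \frac{\sqrt{31}}{4} \left(-8\right) 35 = - 2 \sqrt{31} \cdot 35 = - 70 \sqrt{31}$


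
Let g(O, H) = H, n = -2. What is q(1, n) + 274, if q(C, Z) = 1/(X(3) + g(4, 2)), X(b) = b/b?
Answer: 823/3 ≈ 274.33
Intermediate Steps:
X(b) = 1
q(C, Z) = 1/3 (q(C, Z) = 1/(1 + 2) = 1/3)
q(1, n) + 274 = 1/3 + 274 = 823/3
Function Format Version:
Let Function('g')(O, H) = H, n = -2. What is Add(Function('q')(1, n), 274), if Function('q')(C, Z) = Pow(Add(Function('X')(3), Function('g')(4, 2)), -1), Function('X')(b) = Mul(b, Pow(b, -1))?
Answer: Rational(823, 3) ≈ 274.33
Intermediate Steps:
Function('X')(b) = 1
Function('q')(C, Z) = Rational(1, 3) (Function('q')(C, Z) = Pow(Add(1, 2), -1) = Pow(3, -1) = Rational(1, 3))
Add(Function('q')(1, n), 274) = Add(Rational(1, 3), 274) = Rational(823, 3)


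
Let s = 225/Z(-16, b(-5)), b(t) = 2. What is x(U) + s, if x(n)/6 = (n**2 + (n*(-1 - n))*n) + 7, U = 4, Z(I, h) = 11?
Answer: -3537/11 ≈ -321.55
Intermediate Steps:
x(n) = 42 + 6*n**2 + 6*n**2*(-1 - n) (x(n) = 6*((n**2 + (n*(-1 - n))*n) + 7) = 6*((n**2 + n**2*(-1 - n)) + 7) = 6*(7 + n**2 + n**2*(-1 - n)) = 42 + 6*n**2 + 6*n**2*(-1 - n))
s = 225/11 ≈ 20.455
x(U) + s = (42 - 6*4**3) + 225/11 = (42 - 6*64) + 225/11 = (42 - 384) + 225/11 = -342 + 225/11 = -3537/11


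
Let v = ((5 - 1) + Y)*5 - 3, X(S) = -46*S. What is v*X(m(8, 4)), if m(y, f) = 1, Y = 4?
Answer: -1702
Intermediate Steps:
v = 37 (v = ((5 - 1) + 4)*5 - 3 = (4 + 4)*5 - 3 = 8*5 - 3 = 40 - 3 = 37)
v*X(m(8, 4)) = 37*(-46*1) = 37*(-46) = -1702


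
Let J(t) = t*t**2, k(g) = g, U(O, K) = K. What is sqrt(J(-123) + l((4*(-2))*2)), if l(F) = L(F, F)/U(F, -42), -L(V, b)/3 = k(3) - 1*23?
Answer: I*sqrt(91182553)/7 ≈ 1364.1*I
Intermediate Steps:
L(V, b) = 60 (L(V, b) = -3*(3 - 1*23) = -3*(3 - 23) = -3*(-20) = 60)
J(t) = t**3
l(F) = -10/7 (l(F) = 60/(-42) = 60*(-1/42) = -10/7)
sqrt(J(-123) + l((4*(-2))*2)) = sqrt((-123)**3 - 10/7) = sqrt(-1860867 - 10/7) = sqrt(-13026079/7) = I*sqrt(91182553)/7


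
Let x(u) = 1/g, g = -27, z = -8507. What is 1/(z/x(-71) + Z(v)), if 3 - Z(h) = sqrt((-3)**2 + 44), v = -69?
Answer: 229692/52758414811 + sqrt(53)/52758414811 ≈ 4.3538e-6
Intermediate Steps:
x(u) = -1/27 (x(u) = 1/(-27) = -1/27)
Z(h) = 3 - sqrt(53) (Z(h) = 3 - sqrt((-3)**2 + 44) = 3 - sqrt(9 + 44) = 3 - sqrt(53))
1/(z/x(-71) + Z(v)) = 1/(-8507/(-1/27) + (3 - sqrt(53))) = 1/(-8507*(-27) + (3 - sqrt(53))) = 1/(229689 + (3 - sqrt(53))) = 1/(229692 - sqrt(53))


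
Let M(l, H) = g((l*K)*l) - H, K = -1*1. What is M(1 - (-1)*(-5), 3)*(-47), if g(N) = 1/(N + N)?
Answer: 4559/32 ≈ 142.47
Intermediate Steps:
K = -1
g(N) = 1/(2*N)
M(l, H) = -H - 1/(2*l²) (M(l, H) = 1/(2*(((l*(-1))*l))) - H = 1/(2*(((-l)*l))) - H = 1/(2*((-l²))) - H = (-1/l²)/2 - H = -1/(2*l²) - H = -H - 1/(2*l²))
M(1 - (-1)*(-5), 3)*(-47) = (-1*3 - 1/(2*(1 - (-1)*(-5))²))*(-47) = (-3 - 1/(2*(1 - 1*5)²))*(-47) = (-3 - 1/(2*(1 - 5)²))*(-47) = (-3 - ½/(-4)²)*(-47) = (-3 - ½*1/16)*(-47) = (-3 - 1/32)*(-47) = -97/32*(-47) = 4559/32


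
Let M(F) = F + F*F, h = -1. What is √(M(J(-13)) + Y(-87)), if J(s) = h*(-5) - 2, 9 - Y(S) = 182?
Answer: I*√161 ≈ 12.689*I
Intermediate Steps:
Y(S) = -173 (Y(S) = 9 - 1*182 = 9 - 182 = -173)
J(s) = 3 (J(s) = -1*(-5) - 2 = 5 - 2 = 3)
M(F) = F + F²
√(M(J(-13)) + Y(-87)) = √(3*(1 + 3) - 173) = √(3*4 - 173) = √(12 - 173) = √(-161) = I*√161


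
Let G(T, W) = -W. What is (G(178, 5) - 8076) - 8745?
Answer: -16826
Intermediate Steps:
(G(178, 5) - 8076) - 8745 = (-1*5 - 8076) - 8745 = (-5 - 8076) - 8745 = -8081 - 8745 = -16826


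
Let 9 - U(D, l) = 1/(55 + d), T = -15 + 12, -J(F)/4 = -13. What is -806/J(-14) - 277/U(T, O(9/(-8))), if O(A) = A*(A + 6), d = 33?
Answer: -73273/1582 ≈ -46.317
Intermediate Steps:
J(F) = 52 (J(F) = -4*(-13) = 52)
O(A) = A*(6 + A)
T = -3
U(D, l) = 791/88 (U(D, l) = 9 - 1/(55 + 33) = 9 - 1/88 = 791/88)
-806/J(-14) - 277/U(T, O(9/(-8))) = -806/52 - 277/791/88 = -806*1/52 - 277*88/791 = -31/2 - 24376/791 = -73273/1582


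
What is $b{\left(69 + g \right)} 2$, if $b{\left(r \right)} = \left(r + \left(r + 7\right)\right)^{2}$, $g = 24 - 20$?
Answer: $46818$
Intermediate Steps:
$g = 4$
$b{\left(r \right)} = \left(7 + 2 r\right)^{2}$ ($b{\left(r \right)} = \left(r + \left(7 + r\right)\right)^{2} = \left(7 + 2 r\right)^{2}$)
$b{\left(69 + g \right)} 2 = \left(7 + 2 \left(69 + 4\right)\right)^{2} \cdot 2 = \left(7 + 2 \cdot 73\right)^{2} \cdot 2 = \left(7 + 146\right)^{2} \cdot 2 = 153^{2} \cdot 2 = 23409 \cdot 2 = 46818$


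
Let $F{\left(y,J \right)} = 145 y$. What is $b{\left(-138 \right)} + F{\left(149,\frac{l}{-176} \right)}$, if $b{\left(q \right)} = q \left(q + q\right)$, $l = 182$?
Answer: $59693$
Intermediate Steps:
$b{\left(q \right)} = 2 q^{2}$ ($b{\left(q \right)} = q 2 q = 2 q^{2}$)
$b{\left(-138 \right)} + F{\left(149,\frac{l}{-176} \right)} = 2 \left(-138\right)^{2} + 145 \cdot 149 = 2 \cdot 19044 + 21605 = 38088 + 21605 = 59693$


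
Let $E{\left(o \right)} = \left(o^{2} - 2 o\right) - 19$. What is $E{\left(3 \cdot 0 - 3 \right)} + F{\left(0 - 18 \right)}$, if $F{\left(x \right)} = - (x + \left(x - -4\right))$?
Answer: $28$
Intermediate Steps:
$F{\left(x \right)} = -4 - 2 x$ ($F{\left(x \right)} = - (x + \left(x + 4\right)) = - (x + \left(4 + x\right)) = - (4 + 2 x) = -4 - 2 x$)
$E{\left(o \right)} = -19 + o^{2} - 2 o$
$E{\left(3 \cdot 0 - 3 \right)} + F{\left(0 - 18 \right)} = \left(-19 + \left(3 \cdot 0 - 3\right)^{2} - 2 \left(3 \cdot 0 - 3\right)\right) - \left(4 + 2 \left(0 - 18\right)\right) = \left(-19 + \left(0 - 3\right)^{2} - 2 \left(0 - 3\right)\right) - \left(4 + 2 \left(0 - 18\right)\right) = \left(-19 + \left(-3\right)^{2} - -6\right) - -32 = \left(-19 + 9 + 6\right) + \left(-4 + 36\right) = -4 + 32 = 28$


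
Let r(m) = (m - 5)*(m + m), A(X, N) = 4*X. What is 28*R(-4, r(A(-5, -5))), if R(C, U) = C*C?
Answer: 448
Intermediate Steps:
r(m) = 2*m*(-5 + m) (r(m) = (-5 + m)*(2*m) = 2*m*(-5 + m))
R(C, U) = C²
28*R(-4, r(A(-5, -5))) = 28*(-4)² = 28*16 = 448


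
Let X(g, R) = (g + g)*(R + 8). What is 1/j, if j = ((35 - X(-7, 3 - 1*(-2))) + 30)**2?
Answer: 1/61009 ≈ 1.6391e-5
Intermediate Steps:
X(g, R) = 2*g*(8 + R) (X(g, R) = (2*g)*(8 + R) = 2*g*(8 + R))
j = 61009 (j = ((35 - 2*(-7)*(8 + (3 - 1*(-2)))) + 30)**2 = ((35 - 2*(-7)*(8 + (3 + 2))) + 30)**2 = ((35 - 2*(-7)*(8 + 5)) + 30)**2 = ((35 - 2*(-7)*13) + 30)**2 = ((35 - 1*(-182)) + 30)**2 = ((35 + 182) + 30)**2 = (217 + 30)**2 = 247**2 = 61009)
1/j = 1/61009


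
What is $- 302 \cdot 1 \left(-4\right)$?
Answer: $1208$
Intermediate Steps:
$- 302 \cdot 1 \left(-4\right) = \left(-302\right) \left(-4\right) = 1208$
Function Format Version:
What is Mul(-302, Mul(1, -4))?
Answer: 1208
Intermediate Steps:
Mul(-302, Mul(1, -4)) = Mul(-302, -4) = 1208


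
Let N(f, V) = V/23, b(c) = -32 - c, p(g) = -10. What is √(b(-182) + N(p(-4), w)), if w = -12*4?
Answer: 9*√966/23 ≈ 12.162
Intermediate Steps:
w = -48
N(f, V) = V/23 (N(f, V) = V*(1/23) = V/23)
√(b(-182) + N(p(-4), w)) = √((-32 - 1*(-182)) + (1/23)*(-48)) = √((-32 + 182) - 48/23) = √(150 - 48/23) = √(3402/23) = 9*√966/23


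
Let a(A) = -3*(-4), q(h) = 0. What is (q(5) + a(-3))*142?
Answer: 1704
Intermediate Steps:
a(A) = 12
(q(5) + a(-3))*142 = (0 + 12)*142 = 12*142 = 1704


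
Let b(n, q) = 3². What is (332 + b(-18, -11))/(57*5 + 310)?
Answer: 341/595 ≈ 0.57311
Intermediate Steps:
b(n, q) = 9
(332 + b(-18, -11))/(57*5 + 310) = (332 + 9)/(57*5 + 310) = 341/(285 + 310) = 341/595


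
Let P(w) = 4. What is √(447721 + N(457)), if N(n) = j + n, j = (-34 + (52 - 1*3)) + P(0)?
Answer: √448197 ≈ 669.48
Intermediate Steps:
j = 19 (j = (-34 + (52 - 1*3)) + 4 = (-34 + (52 - 3)) + 4 = (-34 + 49) + 4 = 15 + 4 = 19)
N(n) = 19 + n
√(447721 + N(457)) = √(447721 + (19 + 457)) = √(447721 + 476) = √448197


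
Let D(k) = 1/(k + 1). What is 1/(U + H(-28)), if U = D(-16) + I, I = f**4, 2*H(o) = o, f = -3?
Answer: 15/1004 ≈ 0.014940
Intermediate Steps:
H(o) = o/2
D(k) = 1/(1 + k)
I = 81 (I = (-3)**4 = 81)
U = 1214/15 (U = 1/(1 - 16) + 81 = 1/(-15) + 81 = -1/15 + 81 = 1214/15 ≈ 80.933)
1/(U + H(-28)) = 1/(1214/15 + (1/2)*(-28)) = 1/(1214/15 - 14) = 1/(1004/15) = 15/1004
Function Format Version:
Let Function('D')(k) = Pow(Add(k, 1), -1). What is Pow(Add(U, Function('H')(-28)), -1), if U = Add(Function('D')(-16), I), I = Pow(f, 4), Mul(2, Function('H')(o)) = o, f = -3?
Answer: Rational(15, 1004) ≈ 0.014940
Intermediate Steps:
Function('H')(o) = Mul(Rational(1, 2), o)
Function('D')(k) = Pow(Add(1, k), -1)
I = 81 (I = Pow(-3, 4) = 81)
U = Rational(1214, 15) (U = Add(Pow(Add(1, -16), -1), 81) = Add(Pow(-15, -1), 81) = Add(Rational(-1, 15), 81) = Rational(1214, 15) ≈ 80.933)
Pow(Add(U, Function('H')(-28)), -1) = Pow(Add(Rational(1214, 15), Mul(Rational(1, 2), -28)), -1) = Pow(Add(Rational(1214, 15), -14), -1) = Pow(Rational(1004, 15), -1) = Rational(15, 1004)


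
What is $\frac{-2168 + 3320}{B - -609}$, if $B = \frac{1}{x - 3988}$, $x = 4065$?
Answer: $\frac{44352}{23447} \approx 1.8916$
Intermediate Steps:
$B = \frac{1}{77}$ ($B = \frac{1}{4065 - 3988} = \frac{1}{77} \approx 0.012987$)
$\frac{-2168 + 3320}{B - -609} = \frac{-2168 + 3320}{\frac{1}{77} - -609} = \frac{1152}{\frac{1}{77} + 609} = \frac{1152}{\frac{46894}{77}} = 1152 \cdot \frac{77}{46894} = \frac{44352}{23447}$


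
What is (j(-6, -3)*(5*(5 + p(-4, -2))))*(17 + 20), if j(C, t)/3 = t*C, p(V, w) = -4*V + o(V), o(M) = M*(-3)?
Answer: 329670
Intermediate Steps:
o(M) = -3*M
p(V, w) = -7*V (p(V, w) = -4*V - 3*V = -7*V)
j(C, t) = 3*C*t (j(C, t) = 3*(t*C) = 3*(C*t) = 3*C*t)
(j(-6, -3)*(5*(5 + p(-4, -2))))*(17 + 20) = ((3*(-6)*(-3))*(5*(5 - 7*(-4))))*(17 + 20) = (54*(5*(5 + 28)))*37 = (54*(5*33))*37 = (54*165)*37 = 8910*37 = 329670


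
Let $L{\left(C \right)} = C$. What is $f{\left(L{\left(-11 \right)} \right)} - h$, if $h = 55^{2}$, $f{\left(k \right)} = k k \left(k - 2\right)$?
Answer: $-4598$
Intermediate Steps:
$f{\left(k \right)} = k^{2} \left(-2 + k\right)$
$h = 3025$
$f{\left(L{\left(-11 \right)} \right)} - h = \left(-11\right)^{2} \left(-2 - 11\right) - 3025 = 121 \left(-13\right) - 3025 = -1573 - 3025 = -4598$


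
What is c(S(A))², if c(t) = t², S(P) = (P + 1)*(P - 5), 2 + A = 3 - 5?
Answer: 531441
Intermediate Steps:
A = -4 (A = -2 + (3 - 5) = -2 - 2 = -4)
S(P) = (1 + P)*(-5 + P)
c(S(A))² = ((-5 + (-4)² - 4*(-4))²)² = ((-5 + 16 + 16)²)² = (27²)² = 729² = 531441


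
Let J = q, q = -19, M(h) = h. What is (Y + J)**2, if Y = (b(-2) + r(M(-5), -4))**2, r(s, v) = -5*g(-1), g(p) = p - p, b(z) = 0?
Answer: 361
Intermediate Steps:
g(p) = 0
J = -19
r(s, v) = 0 (r(s, v) = -5*0 = 0)
Y = 0 (Y = (0 + 0)**2 = 0**2 = 0)
(Y + J)**2 = (0 - 19)**2 = (-19)**2 = 361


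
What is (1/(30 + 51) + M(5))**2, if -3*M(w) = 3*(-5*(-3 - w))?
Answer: 10491121/6561 ≈ 1599.0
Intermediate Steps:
M(w) = -15 - 5*w (M(w) = -(-5)*(-3 - w) = -(15 + 5*w) = -(45 + 15*w)/3 = -15 - 5*w)
(1/(30 + 51) + M(5))**2 = (1/(30 + 51) + (-15 - 5*5))**2 = (1/81 + (-15 - 25))**2 = (1/81 - 40)**2 = (-3239/81)**2 = 10491121/6561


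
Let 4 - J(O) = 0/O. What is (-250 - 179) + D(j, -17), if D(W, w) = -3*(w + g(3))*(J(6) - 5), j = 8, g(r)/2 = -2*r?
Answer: -516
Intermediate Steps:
g(r) = -4*r (g(r) = 2*(-2*r) = -4*r)
J(O) = 4 (J(O) = 4 - 0/O = 4 - 1*0 = 4 + 0 = 4)
D(W, w) = -36 + 3*w (D(W, w) = -3*(w - 4*3)*(4 - 5) = -3*(w - 12)*(-1) = -3*(-12 + w)*(-1) = -3*(12 - w) = -36 + 3*w)
(-250 - 179) + D(j, -17) = (-250 - 179) + (-36 + 3*(-17)) = -429 + (-36 - 51) = -429 - 87 = -516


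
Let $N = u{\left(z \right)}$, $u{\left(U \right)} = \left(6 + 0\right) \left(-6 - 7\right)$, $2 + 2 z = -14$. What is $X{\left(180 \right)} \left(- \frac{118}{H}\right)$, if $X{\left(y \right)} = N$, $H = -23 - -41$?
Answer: $\frac{1534}{3} \approx 511.33$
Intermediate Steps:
$H = 18$ ($H = -23 + 41 = 18$)
$z = -8$ ($z = -1 + \frac{1}{2} \left(-14\right) = -1 - 7 = -8$)
$u{\left(U \right)} = -78$ ($u{\left(U \right)} = 6 \left(-13\right) = -78$)
$N = -78$
$X{\left(y \right)} = -78$
$X{\left(180 \right)} \left(- \frac{118}{H}\right) = - 78 \left(- \frac{118}{18}\right) = - 78 \left(\left(-118\right) \frac{1}{18}\right) = \left(-78\right) \left(- \frac{59}{9}\right) = \frac{1534}{3}$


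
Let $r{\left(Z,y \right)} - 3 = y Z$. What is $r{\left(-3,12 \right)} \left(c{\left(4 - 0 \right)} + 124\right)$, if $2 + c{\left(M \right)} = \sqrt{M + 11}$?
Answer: $-4026 - 33 \sqrt{15} \approx -4153.8$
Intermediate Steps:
$r{\left(Z,y \right)} = 3 + Z y$ ($r{\left(Z,y \right)} = 3 + y Z = 3 + Z y$)
$c{\left(M \right)} = -2 + \sqrt{11 + M}$ ($c{\left(M \right)} = -2 + \sqrt{M + 11} = -2 + \sqrt{11 + M}$)
$r{\left(-3,12 \right)} \left(c{\left(4 - 0 \right)} + 124\right) = \left(3 - 36\right) \left(\left(-2 + \sqrt{11 + \left(4 - 0\right)}\right) + 124\right) = \left(3 - 36\right) \left(\left(-2 + \sqrt{11 + \left(4 + 0\right)}\right) + 124\right) = - 33 \left(\left(-2 + \sqrt{11 + 4}\right) + 124\right) = - 33 \left(\left(-2 + \sqrt{15}\right) + 124\right) = - 33 \left(122 + \sqrt{15}\right) = -4026 - 33 \sqrt{15}$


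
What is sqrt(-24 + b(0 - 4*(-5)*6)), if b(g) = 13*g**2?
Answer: 2*sqrt(46794) ≈ 432.64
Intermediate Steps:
sqrt(-24 + b(0 - 4*(-5)*6)) = sqrt(-24 + 13*(0 - 4*(-5)*6)**2) = sqrt(-24 + 13*(0 + 20*6)**2) = sqrt(-24 + 13*(0 + 120)**2) = sqrt(-24 + 13*120**2) = sqrt(-24 + 13*14400) = sqrt(-24 + 187200) = sqrt(187176) = 2*sqrt(46794)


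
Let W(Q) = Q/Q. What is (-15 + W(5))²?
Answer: 196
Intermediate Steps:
W(Q) = 1
(-15 + W(5))² = (-15 + 1)² = (-14)² = 196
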